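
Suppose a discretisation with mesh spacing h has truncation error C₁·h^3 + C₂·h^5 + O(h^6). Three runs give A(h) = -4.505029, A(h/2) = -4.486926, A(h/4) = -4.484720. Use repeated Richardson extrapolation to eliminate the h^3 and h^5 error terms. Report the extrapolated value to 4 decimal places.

First eliminate the h^3 term (factor 2^3 = 8):
  B₁ = (8·(-4.486926) − (-4.505029))/7 = -4.484340
  B₂ = (8·(-4.484720) − (-4.486926))/7 = -4.484405
Then eliminate the h^5 term (factor 2^5 = 32):
  (32·(-4.484405) − (-4.484340))/31 = -4.484407

-4.4844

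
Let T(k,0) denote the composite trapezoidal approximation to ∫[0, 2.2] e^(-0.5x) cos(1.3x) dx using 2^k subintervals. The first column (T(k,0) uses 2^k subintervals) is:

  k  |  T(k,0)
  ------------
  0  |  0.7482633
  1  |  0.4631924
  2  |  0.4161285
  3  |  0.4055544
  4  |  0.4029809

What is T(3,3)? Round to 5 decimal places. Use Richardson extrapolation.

0.40213

T(1,1) = (4·0.4631924 − 0.7482633) / 3 = 0.3681688
T(2,1) = (4·0.4161285 − 0.4631924) / 3 = 0.4004405
T(3,1) = 0.4055544 + (0.4055544 − 0.4161285)/3 = 0.4020297
T(2,2) = (16·0.4004405 − 0.3681688) / 15 = 0.4025919
T(3,2) = 0.4020297 + (0.4020297 − 0.4004405)/15 = 0.4021356
T(3,3) = 0.4021356 + (0.4021356 − 0.4025919)/63 = 0.4021284
(Column j=1 coincides with Simpson's rule on the same nodes.)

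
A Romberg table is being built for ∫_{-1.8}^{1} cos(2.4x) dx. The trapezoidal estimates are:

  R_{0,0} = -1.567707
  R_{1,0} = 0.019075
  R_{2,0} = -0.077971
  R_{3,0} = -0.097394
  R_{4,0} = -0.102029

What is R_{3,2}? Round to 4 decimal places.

-0.1034

Richardson extrapolation on the trapezoidal column (denominator 4−1=3):
R_{2,1} = -0.077971 + (-0.077971 − 0.019075)/3 = -0.110320
R_{3,1} = (4·(-0.097394) − (-0.077971)) / 3 = -0.103868
R_{3,2} = (16·(-0.103868) − (-0.110320)) / 15 = -0.103438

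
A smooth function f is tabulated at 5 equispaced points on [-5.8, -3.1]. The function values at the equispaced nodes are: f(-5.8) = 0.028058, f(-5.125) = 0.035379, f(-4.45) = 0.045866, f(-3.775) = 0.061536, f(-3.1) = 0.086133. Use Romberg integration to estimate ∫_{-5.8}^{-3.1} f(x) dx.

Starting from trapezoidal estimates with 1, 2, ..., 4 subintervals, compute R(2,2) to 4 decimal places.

R(0,0) (trapezoid, 1 panel, h=2.7000): 0.154158
R(1,0) (trapezoid, 2 panels, h=1.3500): 0.138998
R(2,0) (trapezoid, 4 panels, h=0.6750): 0.134917
R(1,1) = 0.138998 + (0.138998 − 0.154158)/3 = 0.133945
R(2,1) = 0.134917 + (0.134917 − 0.138998)/3 = 0.133557
R(2,2) = 0.133557 + (0.133557 − 0.133945)/15 = 0.133531

0.1335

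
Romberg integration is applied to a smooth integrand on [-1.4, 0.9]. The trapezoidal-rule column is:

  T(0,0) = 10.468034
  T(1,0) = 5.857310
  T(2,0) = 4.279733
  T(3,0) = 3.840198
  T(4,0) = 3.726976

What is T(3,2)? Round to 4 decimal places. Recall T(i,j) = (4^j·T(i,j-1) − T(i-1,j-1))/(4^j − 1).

Richardson extrapolation on the trapezoidal column (denominator 4−1=3):
T(2,1) = 4.279733 + (4.279733 − 5.857310)/3 = 3.753874
T(3,1) = (4·3.840198 − 4.279733) / 3 = 3.693686
T(3,2) = 3.693686 + (3.693686 − 3.753874)/15 = 3.689673
(Column j=1 coincides with Simpson's rule on the same nodes.)

3.6897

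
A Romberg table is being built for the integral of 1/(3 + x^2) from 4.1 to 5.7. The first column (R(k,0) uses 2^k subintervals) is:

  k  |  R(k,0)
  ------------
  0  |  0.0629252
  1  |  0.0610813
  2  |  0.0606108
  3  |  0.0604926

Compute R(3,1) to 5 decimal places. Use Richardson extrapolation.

Richardson extrapolation on the trapezoidal column (denominator 4−1=3):
R(3,1) = 0.0604926 + (0.0604926 − 0.0606108)/3 = 0.0604532
(Column j=1 coincides with Simpson's rule on the same nodes.)

0.06045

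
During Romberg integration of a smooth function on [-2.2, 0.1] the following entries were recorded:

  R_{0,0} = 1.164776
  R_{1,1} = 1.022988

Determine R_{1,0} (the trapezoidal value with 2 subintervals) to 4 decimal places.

1.0584

From R_{1,1} = (4·R_{1,0} − R_{0,0})/3, solve for R_{1,0}:
4·R_{1,0} = 3·1.022988 + 1.164776 = 4.233740
R_{1,0} = 1.058435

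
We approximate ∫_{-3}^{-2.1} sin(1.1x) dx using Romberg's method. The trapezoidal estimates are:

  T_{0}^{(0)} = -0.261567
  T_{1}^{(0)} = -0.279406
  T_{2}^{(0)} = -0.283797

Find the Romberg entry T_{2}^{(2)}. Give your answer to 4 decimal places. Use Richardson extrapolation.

-0.2853

T_{1}^{(1)} = (4·(-0.279406) − (-0.261567)) / 3 = -0.285352
T_{2}^{(1)} = -0.283797 + (-0.283797 − (-0.279406))/3 = -0.285261
T_{2}^{(2)} = (16·(-0.285261) − (-0.285352)) / 15 = -0.285255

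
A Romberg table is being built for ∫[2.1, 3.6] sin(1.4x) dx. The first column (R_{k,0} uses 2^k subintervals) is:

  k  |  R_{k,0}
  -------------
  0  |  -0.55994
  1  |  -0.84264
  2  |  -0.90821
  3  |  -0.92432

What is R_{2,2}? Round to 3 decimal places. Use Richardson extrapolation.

-0.930

R_{1,1} = -0.84264 + (-0.84264 − (-0.55994))/3 = -0.93687
R_{2,1} = -0.90821 + (-0.90821 − (-0.84264))/3 = -0.93007
R_{2,2} = -0.93007 + (-0.93007 − (-0.93687))/15 = -0.92962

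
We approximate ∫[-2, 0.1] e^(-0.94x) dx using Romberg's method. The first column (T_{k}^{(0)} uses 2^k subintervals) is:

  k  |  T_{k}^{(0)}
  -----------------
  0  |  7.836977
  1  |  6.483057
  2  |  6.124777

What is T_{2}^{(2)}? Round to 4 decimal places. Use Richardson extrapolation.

Richardson extrapolation on the trapezoidal column (denominator 4−1=3):
T_{1}^{(1)} = (4·6.483057 − 7.836977) / 3 = 6.031750
T_{2}^{(1)} = (4·6.124777 − 6.483057) / 3 = 6.005350
T_{2}^{(2)} = (16·6.005350 − 6.031750) / 15 = 6.003590

6.0036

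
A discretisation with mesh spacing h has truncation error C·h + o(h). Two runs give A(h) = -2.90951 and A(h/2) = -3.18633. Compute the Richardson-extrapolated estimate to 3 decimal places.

Extrapolated value = (2·A(h/2) − A(h)) / (2 − 1)
= (2·(-3.18633) − (-2.90951)) / 1
= -3.46315 / 1 = -3.46315

-3.463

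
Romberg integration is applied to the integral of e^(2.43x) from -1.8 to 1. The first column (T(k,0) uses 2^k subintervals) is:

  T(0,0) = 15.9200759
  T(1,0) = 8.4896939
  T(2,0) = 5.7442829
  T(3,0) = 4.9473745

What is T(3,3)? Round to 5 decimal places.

4.67067

Richardson extrapolation on the trapezoidal column (denominator 4−1=3):
T(1,1) = (4·8.4896939 − 15.9200759) / 3 = 6.0128999
T(2,1) = 5.7442829 + (5.7442829 − 8.4896939)/3 = 4.8291459
T(3,1) = (4·4.9473745 − 5.7442829) / 3 = 4.6817384
T(2,2) = (16·4.8291459 − 6.0128999) / 15 = 4.7502290
T(3,2) = (16·4.6817384 − 4.8291459) / 15 = 4.6719112
T(3,3) = (64·4.6719112 − 4.7502290) / 63 = 4.6706681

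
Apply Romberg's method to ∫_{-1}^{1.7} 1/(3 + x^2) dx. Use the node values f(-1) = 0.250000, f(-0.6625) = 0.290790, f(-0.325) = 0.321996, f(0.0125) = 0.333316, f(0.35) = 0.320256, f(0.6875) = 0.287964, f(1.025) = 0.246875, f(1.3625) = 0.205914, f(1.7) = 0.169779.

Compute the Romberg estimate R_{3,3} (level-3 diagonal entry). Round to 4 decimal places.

0.7504

R_{0,0} (trapezoid, 1 panel, h=2.7000): 0.566702
R_{1,0} (trapezoid, 2 panels, h=1.3500): 0.715696
R_{2,0} (trapezoid, 4 panels, h=0.6750): 0.741836
R_{3,0} (trapezoid, 8 panels, h=0.3375): 0.748238
R_{1,1} = 0.715696 + (0.715696 − 0.566702)/3 = 0.765361
R_{2,1} = 0.741836 + (0.741836 − 0.715696)/3 = 0.750549
R_{3,1} = 0.748238 + (0.748238 − 0.741836)/3 = 0.750372
R_{2,2} = 0.750549 + (0.750549 − 0.765361)/15 = 0.749562
R_{3,2} = 0.750372 + (0.750372 − 0.750549)/15 = 0.750360
R_{3,3} = 0.750360 + (0.750360 − 0.749562)/63 = 0.750373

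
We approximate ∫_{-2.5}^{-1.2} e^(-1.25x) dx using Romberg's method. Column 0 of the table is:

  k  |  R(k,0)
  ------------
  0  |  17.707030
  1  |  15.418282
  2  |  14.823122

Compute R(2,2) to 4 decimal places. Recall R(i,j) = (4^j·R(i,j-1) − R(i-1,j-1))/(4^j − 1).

R(1,1) = 15.418282 + (15.418282 − 17.707030)/3 = 14.655366
R(2,1) = (4·14.823122 − 15.418282) / 3 = 14.624735
R(2,2) = 14.624735 + (14.624735 − 14.655366)/15 = 14.622693

14.6227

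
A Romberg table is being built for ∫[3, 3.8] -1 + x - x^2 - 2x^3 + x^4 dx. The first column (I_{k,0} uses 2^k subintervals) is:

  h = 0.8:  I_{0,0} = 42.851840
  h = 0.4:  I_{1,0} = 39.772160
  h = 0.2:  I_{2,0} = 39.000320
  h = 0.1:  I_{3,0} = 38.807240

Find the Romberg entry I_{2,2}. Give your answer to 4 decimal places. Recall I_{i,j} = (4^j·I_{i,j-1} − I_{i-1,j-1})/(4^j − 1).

38.7429

Richardson extrapolation on the trapezoidal column (denominator 4−1=3):
I_{1,1} = (4·39.772160 − 42.851840) / 3 = 38.745600
I_{2,1} = (4·39.000320 − 39.772160) / 3 = 38.743040
I_{2,2} = 38.743040 + (38.743040 − 38.745600)/15 = 38.742869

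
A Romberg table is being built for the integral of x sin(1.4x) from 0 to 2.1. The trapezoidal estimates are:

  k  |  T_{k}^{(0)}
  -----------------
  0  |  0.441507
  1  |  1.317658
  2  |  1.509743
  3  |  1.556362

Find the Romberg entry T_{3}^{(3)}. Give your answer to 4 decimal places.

1.5718

Richardson extrapolation on the trapezoidal column (denominator 4−1=3):
T_{1}^{(1)} = 1.317658 + (1.317658 − 0.441507)/3 = 1.609708
T_{2}^{(1)} = 1.509743 + (1.509743 − 1.317658)/3 = 1.573771
T_{3}^{(1)} = 1.556362 + (1.556362 − 1.509743)/3 = 1.571902
T_{2}^{(2)} = 1.573771 + (1.573771 − 1.609708)/15 = 1.571375
T_{3}^{(2)} = 1.571902 + (1.571902 − 1.573771)/15 = 1.571777
T_{3}^{(3)} = 1.571777 + (1.571777 − 1.571375)/63 = 1.571783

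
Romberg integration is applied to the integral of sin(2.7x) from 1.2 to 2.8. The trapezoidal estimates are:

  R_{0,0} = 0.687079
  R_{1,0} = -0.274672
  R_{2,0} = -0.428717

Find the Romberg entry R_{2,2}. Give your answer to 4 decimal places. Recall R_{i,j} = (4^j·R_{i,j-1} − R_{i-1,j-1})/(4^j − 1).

-0.4724

Richardson extrapolation on the trapezoidal column (denominator 4−1=3):
R_{1,1} = -0.274672 + (-0.274672 − 0.687079)/3 = -0.595256
R_{2,1} = (4·(-0.428717) − (-0.274672)) / 3 = -0.480065
R_{2,2} = (16·(-0.480065) − (-0.595256)) / 15 = -0.472386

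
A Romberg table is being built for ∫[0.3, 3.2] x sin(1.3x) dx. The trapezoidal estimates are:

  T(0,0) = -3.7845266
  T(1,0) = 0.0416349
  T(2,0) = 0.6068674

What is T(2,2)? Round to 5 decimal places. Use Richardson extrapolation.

Richardson extrapolation on the trapezoidal column (denominator 4−1=3):
T(1,1) = 0.0416349 + (0.0416349 − (-3.7845266))/3 = 1.3170221
T(2,1) = (4·0.6068674 − 0.0416349) / 3 = 0.7952782
T(2,2) = (16·0.7952782 − 1.3170221) / 15 = 0.7604953

0.76050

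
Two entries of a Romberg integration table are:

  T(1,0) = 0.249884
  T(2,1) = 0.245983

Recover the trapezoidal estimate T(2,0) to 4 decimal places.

From T(2,1) = (4·T(2,0) − T(1,0))/3, solve for T(2,0):
4·T(2,0) = 3·0.245983 + 0.249884 = 0.987833
T(2,0) = 0.246958

0.2470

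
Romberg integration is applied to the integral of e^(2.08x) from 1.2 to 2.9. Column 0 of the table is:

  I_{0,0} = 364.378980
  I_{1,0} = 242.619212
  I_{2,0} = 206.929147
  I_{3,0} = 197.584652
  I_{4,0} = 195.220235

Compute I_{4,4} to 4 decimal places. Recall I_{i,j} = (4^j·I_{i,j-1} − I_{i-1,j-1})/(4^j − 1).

Richardson extrapolation on the trapezoidal column (denominator 4−1=3):
I_{1,1} = (4·242.619212 − 364.378980) / 3 = 202.032623
I_{2,1} = 206.929147 + (206.929147 − 242.619212)/3 = 195.032459
I_{3,1} = 197.584652 + (197.584652 − 206.929147)/3 = 194.469820
I_{4,1} = (4·195.220235 − 197.584652) / 3 = 194.432096
I_{2,2} = (16·195.032459 − 202.032623) / 15 = 194.565781
I_{3,2} = 194.469820 + (194.469820 − 195.032459)/15 = 194.432311
I_{4,2} = 194.432096 + (194.432096 − 194.469820)/15 = 194.429581
I_{3,3} = (64·194.432311 − 194.565781) / 63 = 194.430192
I_{4,3} = 194.429581 + (194.429581 − 194.432311)/63 = 194.429538
I_{4,4} = (256·194.429538 − 194.430192) / 255 = 194.429535
(Column j=1 coincides with Simpson's rule on the same nodes.)

194.4295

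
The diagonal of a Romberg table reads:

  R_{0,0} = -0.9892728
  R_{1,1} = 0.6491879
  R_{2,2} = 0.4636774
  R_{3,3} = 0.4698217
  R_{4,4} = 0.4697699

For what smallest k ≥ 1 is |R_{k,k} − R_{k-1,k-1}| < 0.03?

|R_{1,1} − R_{0,0}| = 1.6384607 ≥ 0.03
|R_{2,2} − R_{1,1}| = 0.1855105 ≥ 0.03
|R_{3,3} − R_{2,2}| = 0.0061443 < 0.03

k = 3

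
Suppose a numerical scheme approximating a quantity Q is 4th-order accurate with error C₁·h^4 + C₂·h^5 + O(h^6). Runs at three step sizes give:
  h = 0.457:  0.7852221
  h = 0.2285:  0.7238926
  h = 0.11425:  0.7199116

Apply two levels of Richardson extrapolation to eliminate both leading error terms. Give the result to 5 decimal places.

First eliminate the h^4 term (factor 2^4 = 16):
  B₁ = (16·0.7238926 − 0.7852221)/15 = 0.7198040
  B₂ = (16·0.7199116 − 0.7238926)/15 = 0.7196462
Then eliminate the h^5 term (factor 2^5 = 32):
  (32·0.7196462 − 0.7198040)/31 = 0.7196411

0.71964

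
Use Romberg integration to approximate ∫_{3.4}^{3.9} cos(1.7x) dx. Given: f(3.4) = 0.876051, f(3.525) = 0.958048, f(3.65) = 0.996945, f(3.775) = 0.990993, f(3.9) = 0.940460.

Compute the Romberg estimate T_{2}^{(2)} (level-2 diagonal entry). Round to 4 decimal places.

0.4836

T_{0}^{(0)} (trapezoid, 1 panel, h=0.5000): 0.454128
T_{1}^{(0)} (trapezoid, 2 panels, h=0.2500): 0.476300
T_{2}^{(0)} (trapezoid, 4 panels, h=0.1250): 0.481780
T_{1}^{(1)} = 0.476300 + (0.476300 − 0.454128)/3 = 0.483691
T_{2}^{(1)} = 0.481780 + (0.481780 − 0.476300)/3 = 0.483607
T_{2}^{(2)} = 0.483607 + (0.483607 − 0.483691)/15 = 0.483601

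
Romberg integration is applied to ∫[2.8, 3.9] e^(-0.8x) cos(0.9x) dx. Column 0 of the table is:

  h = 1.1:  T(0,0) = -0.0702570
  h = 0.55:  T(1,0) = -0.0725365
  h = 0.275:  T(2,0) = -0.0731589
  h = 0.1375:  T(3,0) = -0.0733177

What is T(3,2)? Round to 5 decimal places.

Richardson extrapolation on the trapezoidal column (denominator 4−1=3):
T(2,1) = -0.0731589 + (-0.0731589 − (-0.0725365))/3 = -0.0733664
T(3,1) = (4·(-0.0733177) − (-0.0731589)) / 3 = -0.0733706
T(3,2) = -0.0733706 + (-0.0733706 − (-0.0733664))/15 = -0.0733709
(Column j=1 coincides with Simpson's rule on the same nodes.)

-0.07337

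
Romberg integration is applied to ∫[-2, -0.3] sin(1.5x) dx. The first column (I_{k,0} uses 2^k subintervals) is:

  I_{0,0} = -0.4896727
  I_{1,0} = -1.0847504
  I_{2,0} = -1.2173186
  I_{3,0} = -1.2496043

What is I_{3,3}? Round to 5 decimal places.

Richardson extrapolation on the trapezoidal column (denominator 4−1=3):
I_{1,1} = (4·(-1.0847504) − (-0.4896727)) / 3 = -1.2831096
I_{2,1} = (4·(-1.2173186) − (-1.0847504)) / 3 = -1.2615080
I_{3,1} = -1.2496043 + (-1.2496043 − (-1.2173186))/3 = -1.2603662
I_{2,2} = (16·(-1.2615080) − (-1.2831096)) / 15 = -1.2600679
I_{3,2} = -1.2603662 + (-1.2603662 − (-1.2615080))/15 = -1.2602901
I_{3,3} = -1.2602901 + (-1.2602901 − (-1.2600679))/63 = -1.2602936

-1.26029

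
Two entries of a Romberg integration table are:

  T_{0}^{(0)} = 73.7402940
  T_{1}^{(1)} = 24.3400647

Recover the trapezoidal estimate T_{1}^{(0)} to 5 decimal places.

From T_{1}^{(1)} = (4·T_{1}^{(0)} − T_{0}^{(0)})/3, solve for T_{1}^{(0)}:
4·T_{1}^{(0)} = 3·24.3400647 + 73.7402940 = 146.7604881
T_{1}^{(0)} = 36.6901220

36.69012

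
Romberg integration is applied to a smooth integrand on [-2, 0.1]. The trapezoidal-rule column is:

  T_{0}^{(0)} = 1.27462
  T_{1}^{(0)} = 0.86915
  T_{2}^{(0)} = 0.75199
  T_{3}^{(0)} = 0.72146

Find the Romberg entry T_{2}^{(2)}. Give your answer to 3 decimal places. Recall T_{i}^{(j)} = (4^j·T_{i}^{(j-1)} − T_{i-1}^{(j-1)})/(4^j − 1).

Richardson extrapolation on the trapezoidal column (denominator 4−1=3):
T_{1}^{(1)} = (4·0.86915 − 1.27462) / 3 = 0.73399
T_{2}^{(1)} = (4·0.75199 − 0.86915) / 3 = 0.71294
T_{2}^{(2)} = 0.71294 + (0.71294 − 0.73399)/15 = 0.71154

0.712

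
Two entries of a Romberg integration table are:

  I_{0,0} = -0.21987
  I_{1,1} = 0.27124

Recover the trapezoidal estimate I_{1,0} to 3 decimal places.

From I_{1,1} = (4·I_{1,0} − I_{0,0})/3, solve for I_{1,0}:
4·I_{1,0} = 3·0.27124 + (-0.21987) = 0.59385
I_{1,0} = 0.14846

0.148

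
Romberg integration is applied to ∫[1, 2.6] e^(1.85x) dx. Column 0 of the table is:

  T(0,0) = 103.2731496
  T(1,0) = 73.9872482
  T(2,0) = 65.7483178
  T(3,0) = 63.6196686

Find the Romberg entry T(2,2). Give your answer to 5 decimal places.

62.92046

T(1,1) = (4·73.9872482 − 103.2731496) / 3 = 64.2252811
T(2,1) = 65.7483178 + (65.7483178 − 73.9872482)/3 = 63.0020077
T(2,2) = 63.0020077 + (63.0020077 − 64.2252811)/15 = 62.9204561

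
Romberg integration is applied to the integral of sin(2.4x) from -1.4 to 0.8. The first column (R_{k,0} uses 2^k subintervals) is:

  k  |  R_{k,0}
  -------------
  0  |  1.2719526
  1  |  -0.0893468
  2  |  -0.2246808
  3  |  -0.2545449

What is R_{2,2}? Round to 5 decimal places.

-0.25157

Richardson extrapolation on the trapezoidal column (denominator 4−1=3):
R_{1,1} = (4·(-0.0893468) − 1.2719526) / 3 = -0.5431133
R_{2,1} = (4·(-0.2246808) − (-0.0893468)) / 3 = -0.2697921
R_{2,2} = -0.2697921 + (-0.2697921 − (-0.5431133))/15 = -0.2515707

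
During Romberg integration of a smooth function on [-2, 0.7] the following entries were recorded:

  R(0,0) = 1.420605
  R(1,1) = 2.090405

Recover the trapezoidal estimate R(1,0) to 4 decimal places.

1.9230

From R(1,1) = (4·R(1,0) − R(0,0))/3, solve for R(1,0):
4·R(1,0) = 3·2.090405 + 1.420605 = 7.691820
R(1,0) = 1.922955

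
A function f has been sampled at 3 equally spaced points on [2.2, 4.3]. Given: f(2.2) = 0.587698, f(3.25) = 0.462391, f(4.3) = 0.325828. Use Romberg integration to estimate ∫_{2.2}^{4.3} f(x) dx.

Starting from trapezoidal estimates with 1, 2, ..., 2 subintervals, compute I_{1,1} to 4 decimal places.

I_{0,0} (trapezoid, 1 panel, h=2.1000): 0.959202
I_{1,0} (trapezoid, 2 panels, h=1.0500): 0.965112
I_{1,1} = 0.965112 + (0.965112 − 0.959202)/3 = 0.967082

0.9671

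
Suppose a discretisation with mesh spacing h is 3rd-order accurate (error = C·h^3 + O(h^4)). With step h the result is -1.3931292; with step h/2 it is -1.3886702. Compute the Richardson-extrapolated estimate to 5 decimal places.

-1.38803

The leading error scales as h^3; refining by a factor of 2 reduces it by 2^3 = 8.
Extrapolated value = (8·A(h/2) − A(h)) / (8 − 1)
= (8·(-1.3886702) − (-1.3931292)) / 7
= -9.7162324 / 7 = -1.3880332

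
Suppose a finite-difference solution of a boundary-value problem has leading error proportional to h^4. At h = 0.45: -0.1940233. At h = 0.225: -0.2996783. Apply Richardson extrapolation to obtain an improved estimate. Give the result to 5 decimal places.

-0.30672

The leading error scales as h^4; refining by a factor of 2 reduces it by 2^4 = 16.
Extrapolated value = (16·A(h/2) − A(h)) / (16 − 1)
= (16·(-0.2996783) − (-0.1940233)) / 15
= -4.6008295 / 15 = -0.3067220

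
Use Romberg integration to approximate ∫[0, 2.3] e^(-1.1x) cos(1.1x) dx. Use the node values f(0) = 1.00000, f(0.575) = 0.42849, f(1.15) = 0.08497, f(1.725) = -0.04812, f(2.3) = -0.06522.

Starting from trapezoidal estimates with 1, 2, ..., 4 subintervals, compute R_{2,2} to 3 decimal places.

0.504

R_{0,0} (trapezoid, 1 panel, h=2.3000): 1.07500
R_{1,0} (trapezoid, 2 panels, h=1.1500): 0.63521
R_{2,0} (trapezoid, 4 panels, h=0.5750): 0.53632
R_{1,1} = 0.63521 + (0.63521 − 1.07500)/3 = 0.48861
R_{2,1} = 0.53632 + (0.53632 − 0.63521)/3 = 0.50336
R_{2,2} = 0.50336 + (0.50336 − 0.48861)/15 = 0.50434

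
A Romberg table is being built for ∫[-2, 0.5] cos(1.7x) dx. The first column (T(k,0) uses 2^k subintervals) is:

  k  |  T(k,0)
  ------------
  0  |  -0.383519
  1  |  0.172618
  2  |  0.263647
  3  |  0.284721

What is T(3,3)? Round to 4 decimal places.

Richardson extrapolation on the trapezoidal column (denominator 4−1=3):
T(1,1) = (4·0.172618 − (-0.383519)) / 3 = 0.357997
T(2,1) = 0.263647 + (0.263647 − 0.172618)/3 = 0.293990
T(3,1) = (4·0.284721 − 0.263647) / 3 = 0.291746
T(2,2) = 0.293990 + (0.293990 − 0.357997)/15 = 0.289723
T(3,2) = 0.291746 + (0.291746 − 0.293990)/15 = 0.291596
T(3,3) = 0.291596 + (0.291596 − 0.289723)/63 = 0.291626

0.2916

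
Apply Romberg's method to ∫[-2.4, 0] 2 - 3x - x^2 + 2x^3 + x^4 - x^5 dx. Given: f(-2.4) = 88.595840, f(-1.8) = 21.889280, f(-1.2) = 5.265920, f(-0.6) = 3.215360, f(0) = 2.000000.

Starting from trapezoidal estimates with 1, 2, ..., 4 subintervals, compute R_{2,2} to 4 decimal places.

R_{0,0} (trapezoid, 1 panel, h=2.4000): 108.715008
R_{1,0} (trapezoid, 2 panels, h=1.2000): 60.676608
R_{2,0} (trapezoid, 4 panels, h=0.6000): 45.401088
R_{1,1} = 60.676608 + (60.676608 − 108.715008)/3 = 44.663808
R_{2,1} = 45.401088 + (45.401088 − 60.676608)/3 = 40.309248
R_{2,2} = 40.309248 + (40.309248 − 44.663808)/15 = 40.018944

40.0189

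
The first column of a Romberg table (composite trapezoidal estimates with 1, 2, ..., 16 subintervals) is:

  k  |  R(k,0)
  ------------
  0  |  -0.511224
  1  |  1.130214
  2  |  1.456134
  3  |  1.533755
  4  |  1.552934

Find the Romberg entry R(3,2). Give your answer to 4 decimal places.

1.5593

R(2,1) = (4·1.456134 − 1.130214) / 3 = 1.564774
R(3,1) = 1.533755 + (1.533755 − 1.456134)/3 = 1.559629
R(3,2) = 1.559629 + (1.559629 − 1.564774)/15 = 1.559286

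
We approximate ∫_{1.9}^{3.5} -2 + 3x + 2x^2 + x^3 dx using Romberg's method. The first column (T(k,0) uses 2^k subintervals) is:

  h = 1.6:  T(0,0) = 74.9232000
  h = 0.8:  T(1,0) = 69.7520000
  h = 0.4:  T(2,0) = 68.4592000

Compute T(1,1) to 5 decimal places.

68.02827

T(1,1) = 69.7520000 + (69.7520000 − 74.9232000)/3 = 68.0282667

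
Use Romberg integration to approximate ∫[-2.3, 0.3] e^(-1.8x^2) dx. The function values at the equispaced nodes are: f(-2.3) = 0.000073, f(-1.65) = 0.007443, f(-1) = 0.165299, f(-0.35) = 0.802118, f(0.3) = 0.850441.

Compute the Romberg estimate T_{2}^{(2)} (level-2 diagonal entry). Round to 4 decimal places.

T_{0}^{(0)} (trapezoid, 1 panel, h=2.6000): 1.105668
T_{1}^{(0)} (trapezoid, 2 panels, h=1.3000): 0.767723
T_{2}^{(0)} (trapezoid, 4 panels, h=0.6500): 0.910076
T_{1}^{(1)} = 0.767723 + (0.767723 − 1.105668)/3 = 0.655075
T_{2}^{(1)} = 0.910076 + (0.910076 − 0.767723)/3 = 0.957527
T_{2}^{(2)} = 0.957527 + (0.957527 − 0.655075)/15 = 0.977690

0.9777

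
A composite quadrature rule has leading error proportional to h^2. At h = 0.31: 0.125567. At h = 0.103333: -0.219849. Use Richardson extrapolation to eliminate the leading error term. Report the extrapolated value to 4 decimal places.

-0.2630

The leading error scales as h^2; refining by a factor of 3 reduces it by 3^2 = 9.
Extrapolated value = (9·A(h/3) − A(h)) / (9 − 1)
= (9·(-0.219849) − 0.125567) / 8
= -2.104208 / 8 = -0.263026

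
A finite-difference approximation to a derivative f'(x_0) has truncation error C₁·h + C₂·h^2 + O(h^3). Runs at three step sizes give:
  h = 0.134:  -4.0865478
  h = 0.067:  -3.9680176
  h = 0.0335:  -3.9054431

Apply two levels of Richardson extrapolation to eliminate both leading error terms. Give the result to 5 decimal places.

First eliminate the h term (factor 2^1 = 2):
  B₁ = (2·(-3.9680176) − (-4.0865478))/1 = -3.8494874
  B₂ = (2·(-3.9054431) − (-3.9680176))/1 = -3.8428686
Then eliminate the h^2 term (factor 2^2 = 4):
  (4·(-3.8428686) − (-3.8494874))/3 = -3.8406623

-3.84066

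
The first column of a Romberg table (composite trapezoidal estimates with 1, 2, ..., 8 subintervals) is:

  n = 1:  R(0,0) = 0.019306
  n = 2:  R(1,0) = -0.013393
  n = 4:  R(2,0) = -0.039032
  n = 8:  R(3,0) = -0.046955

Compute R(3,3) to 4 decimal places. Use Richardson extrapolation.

-0.0497

Richardson extrapolation on the trapezoidal column (denominator 4−1=3):
R(1,1) = (4·(-0.013393) − 0.019306) / 3 = -0.024293
R(2,1) = -0.039032 + (-0.039032 − (-0.013393))/3 = -0.047578
R(3,1) = -0.046955 + (-0.046955 − (-0.039032))/3 = -0.049596
R(2,2) = (16·(-0.047578) − (-0.024293)) / 15 = -0.049130
R(3,2) = (16·(-0.049596) − (-0.047578)) / 15 = -0.049731
R(3,3) = (64·(-0.049731) − (-0.049130)) / 63 = -0.049741
(Column j=1 coincides with Simpson's rule on the same nodes.)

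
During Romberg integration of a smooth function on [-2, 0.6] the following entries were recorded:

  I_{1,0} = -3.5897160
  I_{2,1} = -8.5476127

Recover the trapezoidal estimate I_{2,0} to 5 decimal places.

-7.30814

From I_{2,1} = (4·I_{2,0} − I_{1,0})/3, solve for I_{2,0}:
4·I_{2,0} = 3·(-8.5476127) + (-3.5897160) = -29.2325541
I_{2,0} = -7.3081385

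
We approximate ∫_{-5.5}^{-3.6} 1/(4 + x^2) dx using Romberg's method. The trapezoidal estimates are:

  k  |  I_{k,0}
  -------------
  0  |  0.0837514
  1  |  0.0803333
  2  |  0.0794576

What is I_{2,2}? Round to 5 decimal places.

0.07916

I_{1,1} = 0.0803333 + (0.0803333 − 0.0837514)/3 = 0.0791939
I_{2,1} = (4·0.0794576 − 0.0803333) / 3 = 0.0791657
I_{2,2} = (16·0.0791657 − 0.0791939) / 15 = 0.0791638
(Column j=1 coincides with Simpson's rule on the same nodes.)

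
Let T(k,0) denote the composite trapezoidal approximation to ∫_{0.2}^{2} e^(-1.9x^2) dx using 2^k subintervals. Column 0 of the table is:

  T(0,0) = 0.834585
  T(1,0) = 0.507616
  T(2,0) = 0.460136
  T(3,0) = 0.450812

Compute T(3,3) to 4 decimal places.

T(1,1) = (4·0.507616 − 0.834585) / 3 = 0.398626
T(2,1) = (4·0.460136 − 0.507616) / 3 = 0.444309
T(3,1) = (4·0.450812 − 0.460136) / 3 = 0.447704
T(2,2) = 0.444309 + (0.444309 − 0.398626)/15 = 0.447355
T(3,2) = (16·0.447704 − 0.444309) / 15 = 0.447930
T(3,3) = 0.447930 + (0.447930 − 0.447355)/63 = 0.447939

0.4479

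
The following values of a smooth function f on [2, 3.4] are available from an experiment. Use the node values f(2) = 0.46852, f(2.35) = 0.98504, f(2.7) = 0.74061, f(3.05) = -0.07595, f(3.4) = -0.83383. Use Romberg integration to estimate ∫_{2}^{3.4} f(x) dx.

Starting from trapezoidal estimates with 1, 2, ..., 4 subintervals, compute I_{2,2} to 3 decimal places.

0.551

I_{0,0} (trapezoid, 1 panel, h=1.4000): -0.25572
I_{1,0} (trapezoid, 2 panels, h=0.7000): 0.39057
I_{2,0} (trapezoid, 4 panels, h=0.3500): 0.51347
I_{1,1} = 0.39057 + (0.39057 − (-0.25572))/3 = 0.60600
I_{2,1} = 0.51347 + (0.51347 − 0.39057)/3 = 0.55444
I_{2,2} = 0.55444 + (0.55444 − 0.60600)/15 = 0.55100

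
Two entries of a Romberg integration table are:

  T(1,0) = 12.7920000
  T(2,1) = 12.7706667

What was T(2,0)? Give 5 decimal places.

From T(2,1) = (4·T(2,0) − T(1,0))/3, solve for T(2,0):
4·T(2,0) = 3·12.7706667 + 12.7920000 = 51.1040001
T(2,0) = 12.7760000

12.77600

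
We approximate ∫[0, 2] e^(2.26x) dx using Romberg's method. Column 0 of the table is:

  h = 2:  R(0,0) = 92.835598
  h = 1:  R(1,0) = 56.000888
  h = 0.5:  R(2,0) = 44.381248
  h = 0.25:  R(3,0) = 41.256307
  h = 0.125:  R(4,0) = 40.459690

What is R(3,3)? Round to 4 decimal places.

40.1935

Richardson extrapolation on the trapezoidal column (denominator 4−1=3):
R(1,1) = (4·56.000888 − 92.835598) / 3 = 43.722651
R(2,1) = 44.381248 + (44.381248 − 56.000888)/3 = 40.508035
R(3,1) = 41.256307 + (41.256307 − 44.381248)/3 = 40.214660
R(2,2) = (16·40.508035 − 43.722651) / 15 = 40.293727
R(3,2) = 40.214660 + (40.214660 − 40.508035)/15 = 40.195102
R(3,3) = 40.195102 + (40.195102 − 40.293727)/63 = 40.193537
(Column j=1 coincides with Simpson's rule on the same nodes.)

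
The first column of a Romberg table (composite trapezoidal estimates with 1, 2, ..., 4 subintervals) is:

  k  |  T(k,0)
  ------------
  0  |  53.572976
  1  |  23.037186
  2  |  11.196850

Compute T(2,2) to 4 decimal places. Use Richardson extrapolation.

T(1,1) = 23.037186 + (23.037186 − 53.572976)/3 = 12.858589
T(2,1) = 11.196850 + (11.196850 − 23.037186)/3 = 7.250071
T(2,2) = (16·7.250071 − 12.858589) / 15 = 6.876170
(Column j=1 coincides with Simpson's rule on the same nodes.)

6.8762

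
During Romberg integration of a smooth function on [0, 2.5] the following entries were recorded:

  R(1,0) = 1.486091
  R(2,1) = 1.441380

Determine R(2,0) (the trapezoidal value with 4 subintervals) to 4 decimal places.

From R(2,1) = (4·R(2,0) − R(1,0))/3, solve for R(2,0):
4·R(2,0) = 3·1.441380 + 1.486091 = 5.810231
R(2,0) = 1.452558

1.4526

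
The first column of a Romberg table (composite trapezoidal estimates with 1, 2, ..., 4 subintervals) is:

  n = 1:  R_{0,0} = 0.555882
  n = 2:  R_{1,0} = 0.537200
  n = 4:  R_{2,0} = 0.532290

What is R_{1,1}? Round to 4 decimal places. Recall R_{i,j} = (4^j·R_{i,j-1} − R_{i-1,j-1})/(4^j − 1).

0.5310

Richardson extrapolation on the trapezoidal column (denominator 4−1=3):
R_{1,1} = 0.537200 + (0.537200 − 0.555882)/3 = 0.530973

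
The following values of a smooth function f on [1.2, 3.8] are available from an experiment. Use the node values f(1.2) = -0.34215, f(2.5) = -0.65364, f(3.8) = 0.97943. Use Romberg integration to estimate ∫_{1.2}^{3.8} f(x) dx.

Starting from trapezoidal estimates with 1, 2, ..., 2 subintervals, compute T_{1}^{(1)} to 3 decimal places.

-0.857

T_{0}^{(0)} (trapezoid, 1 panel, h=2.6000): 0.82846
T_{1}^{(0)} (trapezoid, 2 panels, h=1.3000): -0.43550
T_{1}^{(1)} = -0.43550 + (-0.43550 − 0.82846)/3 = -0.85682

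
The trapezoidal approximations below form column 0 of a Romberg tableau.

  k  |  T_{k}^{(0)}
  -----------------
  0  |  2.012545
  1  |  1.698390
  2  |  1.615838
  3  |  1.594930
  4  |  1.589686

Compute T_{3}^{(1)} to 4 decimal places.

T_{3}^{(1)} = 1.594930 + (1.594930 − 1.615838)/3 = 1.587961

1.5880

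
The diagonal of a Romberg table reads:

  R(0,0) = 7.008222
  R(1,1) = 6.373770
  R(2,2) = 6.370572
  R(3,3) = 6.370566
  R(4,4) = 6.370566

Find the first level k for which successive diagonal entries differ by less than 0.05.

|R(1,1) − R(0,0)| = 0.634452 ≥ 0.05
|R(2,2) − R(1,1)| = 0.003198 < 0.05

k = 2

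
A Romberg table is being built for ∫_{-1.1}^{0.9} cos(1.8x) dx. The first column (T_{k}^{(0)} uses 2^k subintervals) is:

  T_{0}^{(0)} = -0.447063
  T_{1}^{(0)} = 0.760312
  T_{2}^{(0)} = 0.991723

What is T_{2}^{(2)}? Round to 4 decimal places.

1.0626

T_{1}^{(1)} = 0.760312 + (0.760312 − (-0.447063))/3 = 1.162770
T_{2}^{(1)} = (4·0.991723 − 0.760312) / 3 = 1.068860
T_{2}^{(2)} = (16·1.068860 − 1.162770) / 15 = 1.062599
(Column j=1 coincides with Simpson's rule on the same nodes.)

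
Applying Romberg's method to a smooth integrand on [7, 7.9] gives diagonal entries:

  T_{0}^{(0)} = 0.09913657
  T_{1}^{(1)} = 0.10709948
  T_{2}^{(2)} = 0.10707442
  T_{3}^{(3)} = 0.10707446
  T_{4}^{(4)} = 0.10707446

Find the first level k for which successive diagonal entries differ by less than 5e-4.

|T_{1}^{(1)} − T_{0}^{(0)}| = 0.00796291 ≥ 5e-4
|T_{2}^{(2)} − T_{1}^{(1)}| = 0.00002506 < 5e-4

k = 2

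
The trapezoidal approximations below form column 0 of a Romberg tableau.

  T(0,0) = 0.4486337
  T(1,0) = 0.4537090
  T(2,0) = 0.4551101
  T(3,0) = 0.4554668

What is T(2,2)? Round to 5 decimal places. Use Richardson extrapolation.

Richardson extrapolation on the trapezoidal column (denominator 4−1=3):
T(1,1) = 0.4537090 + (0.4537090 − 0.4486337)/3 = 0.4554008
T(2,1) = (4·0.4551101 − 0.4537090) / 3 = 0.4555771
T(2,2) = 0.4555771 + (0.4555771 − 0.4554008)/15 = 0.4555889

0.45559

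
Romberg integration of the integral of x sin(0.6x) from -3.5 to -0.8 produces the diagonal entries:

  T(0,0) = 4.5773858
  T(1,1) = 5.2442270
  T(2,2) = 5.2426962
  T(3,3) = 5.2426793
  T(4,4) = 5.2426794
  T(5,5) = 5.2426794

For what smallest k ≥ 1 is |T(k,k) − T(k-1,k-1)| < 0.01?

|T(1,1) − T(0,0)| = 0.6668412 ≥ 0.01
|T(2,2) − T(1,1)| = 0.0015308 < 0.01

k = 2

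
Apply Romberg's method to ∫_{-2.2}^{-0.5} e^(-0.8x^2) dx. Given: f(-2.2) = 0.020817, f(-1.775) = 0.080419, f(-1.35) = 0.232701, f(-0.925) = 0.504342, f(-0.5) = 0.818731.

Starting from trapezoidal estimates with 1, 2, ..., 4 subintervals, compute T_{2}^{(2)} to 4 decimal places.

0.5172

T_{0}^{(0)} (trapezoid, 1 panel, h=1.7000): 0.713616
T_{1}^{(0)} (trapezoid, 2 panels, h=0.8500): 0.554604
T_{2}^{(0)} (trapezoid, 4 panels, h=0.4250): 0.525825
T_{1}^{(1)} = 0.554604 + (0.554604 − 0.713616)/3 = 0.501600
T_{2}^{(1)} = 0.525825 + (0.525825 − 0.554604)/3 = 0.516232
T_{2}^{(2)} = 0.516232 + (0.516232 − 0.501600)/15 = 0.517207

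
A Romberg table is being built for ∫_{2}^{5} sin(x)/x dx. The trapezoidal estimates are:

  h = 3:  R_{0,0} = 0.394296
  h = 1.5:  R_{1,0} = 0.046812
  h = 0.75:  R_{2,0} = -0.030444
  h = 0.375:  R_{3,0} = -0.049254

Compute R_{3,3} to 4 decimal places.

R_{1,1} = (4·0.046812 − 0.394296) / 3 = -0.069016
R_{2,1} = -0.030444 + (-0.030444 − 0.046812)/3 = -0.056196
R_{3,1} = -0.049254 + (-0.049254 − (-0.030444))/3 = -0.055524
R_{2,2} = -0.056196 + (-0.056196 − (-0.069016))/15 = -0.055341
R_{3,2} = -0.055524 + (-0.055524 − (-0.056196))/15 = -0.055479
R_{3,3} = (64·(-0.055479) − (-0.055341)) / 63 = -0.055481

-0.0555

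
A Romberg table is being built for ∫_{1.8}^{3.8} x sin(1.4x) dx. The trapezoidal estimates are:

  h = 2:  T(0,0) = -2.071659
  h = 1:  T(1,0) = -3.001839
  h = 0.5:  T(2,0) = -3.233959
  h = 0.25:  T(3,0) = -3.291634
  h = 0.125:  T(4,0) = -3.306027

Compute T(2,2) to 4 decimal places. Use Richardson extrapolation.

-3.3113

T(1,1) = (4·(-3.001839) − (-2.071659)) / 3 = -3.311899
T(2,1) = -3.233959 + (-3.233959 − (-3.001839))/3 = -3.311332
T(2,2) = (16·(-3.311332) − (-3.311899)) / 15 = -3.311294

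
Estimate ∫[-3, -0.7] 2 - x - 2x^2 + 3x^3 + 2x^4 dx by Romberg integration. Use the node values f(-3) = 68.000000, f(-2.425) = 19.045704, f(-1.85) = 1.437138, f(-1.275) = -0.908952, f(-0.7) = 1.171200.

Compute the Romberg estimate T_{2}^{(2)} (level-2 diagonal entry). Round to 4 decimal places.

T_{0}^{(0)} (trapezoid, 1 panel, h=2.3000): 79.546880
T_{1}^{(0)} (trapezoid, 2 panels, h=1.1500): 41.426149
T_{2}^{(0)} (trapezoid, 4 panels, h=0.5750): 31.141707
T_{1}^{(1)} = 41.426149 + (41.426149 − 79.546880)/3 = 28.719239
T_{2}^{(1)} = 31.141707 + (31.141707 − 41.426149)/3 = 27.713560
T_{2}^{(2)} = 27.713560 + (27.713560 − 28.719239)/15 = 27.646515

27.6465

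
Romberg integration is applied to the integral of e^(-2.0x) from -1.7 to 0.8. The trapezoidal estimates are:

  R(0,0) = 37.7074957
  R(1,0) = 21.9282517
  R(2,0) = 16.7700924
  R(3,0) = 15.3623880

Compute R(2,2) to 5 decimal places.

Richardson extrapolation on the trapezoidal column (denominator 4−1=3):
R(1,1) = (4·21.9282517 − 37.7074957) / 3 = 16.6685037
R(2,1) = 16.7700924 + (16.7700924 − 21.9282517)/3 = 15.0507060
R(2,2) = 15.0507060 + (15.0507060 − 16.6685037)/15 = 14.9428528
(Column j=1 coincides with Simpson's rule on the same nodes.)

14.94285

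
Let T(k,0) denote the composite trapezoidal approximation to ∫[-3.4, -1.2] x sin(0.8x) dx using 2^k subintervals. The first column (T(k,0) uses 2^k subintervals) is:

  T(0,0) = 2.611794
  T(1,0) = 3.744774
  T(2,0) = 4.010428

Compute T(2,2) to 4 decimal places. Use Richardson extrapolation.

4.0974

Richardson extrapolation on the trapezoidal column (denominator 4−1=3):
T(1,1) = 3.744774 + (3.744774 − 2.611794)/3 = 4.122434
T(2,1) = (4·4.010428 − 3.744774) / 3 = 4.098979
T(2,2) = (16·4.098979 − 4.122434) / 15 = 4.097415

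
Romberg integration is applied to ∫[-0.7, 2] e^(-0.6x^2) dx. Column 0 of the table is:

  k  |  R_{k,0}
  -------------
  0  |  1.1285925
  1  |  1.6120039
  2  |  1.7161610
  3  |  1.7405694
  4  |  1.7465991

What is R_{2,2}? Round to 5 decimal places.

Richardson extrapolation on the trapezoidal column (denominator 4−1=3):
R_{1,1} = (4·1.6120039 − 1.1285925) / 3 = 1.7731410
R_{2,1} = (4·1.7161610 − 1.6120039) / 3 = 1.7508800
R_{2,2} = 1.7508800 + (1.7508800 − 1.7731410)/15 = 1.7493959

1.74940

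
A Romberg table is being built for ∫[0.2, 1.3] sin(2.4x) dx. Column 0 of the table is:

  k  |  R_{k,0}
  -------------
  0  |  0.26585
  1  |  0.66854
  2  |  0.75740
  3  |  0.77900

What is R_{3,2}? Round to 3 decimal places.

0.786

R_{2,1} = (4·0.75740 − 0.66854) / 3 = 0.78702
R_{3,1} = (4·0.77900 − 0.75740) / 3 = 0.78620
R_{3,2} = 0.78620 + (0.78620 − 0.78702)/15 = 0.78615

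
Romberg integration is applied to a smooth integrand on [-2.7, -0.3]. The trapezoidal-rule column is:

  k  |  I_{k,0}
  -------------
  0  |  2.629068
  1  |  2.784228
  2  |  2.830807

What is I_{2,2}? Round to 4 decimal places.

2.8470

Richardson extrapolation on the trapezoidal column (denominator 4−1=3):
I_{1,1} = (4·2.784228 − 2.629068) / 3 = 2.835948
I_{2,1} = (4·2.830807 − 2.784228) / 3 = 2.846333
I_{2,2} = (16·2.846333 − 2.835948) / 15 = 2.847025
(Column j=1 coincides with Simpson's rule on the same nodes.)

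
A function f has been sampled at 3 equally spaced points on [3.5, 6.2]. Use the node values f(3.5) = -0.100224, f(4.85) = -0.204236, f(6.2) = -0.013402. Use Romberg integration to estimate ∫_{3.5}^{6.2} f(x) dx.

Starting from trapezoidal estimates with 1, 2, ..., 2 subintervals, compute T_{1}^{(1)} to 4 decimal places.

-0.4188

T_{0}^{(0)} (trapezoid, 1 panel, h=2.7000): -0.153395
T_{1}^{(0)} (trapezoid, 2 panels, h=1.3500): -0.352416
T_{1}^{(1)} = -0.352416 + (-0.352416 − (-0.153395))/3 = -0.418756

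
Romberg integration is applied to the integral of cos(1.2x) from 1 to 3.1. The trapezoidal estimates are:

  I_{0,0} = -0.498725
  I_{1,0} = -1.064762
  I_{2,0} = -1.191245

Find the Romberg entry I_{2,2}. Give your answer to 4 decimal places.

-1.2321

I_{1,1} = (4·(-1.064762) − (-0.498725)) / 3 = -1.253441
I_{2,1} = -1.191245 + (-1.191245 − (-1.064762))/3 = -1.233406
I_{2,2} = (16·(-1.233406) − (-1.253441)) / 15 = -1.232070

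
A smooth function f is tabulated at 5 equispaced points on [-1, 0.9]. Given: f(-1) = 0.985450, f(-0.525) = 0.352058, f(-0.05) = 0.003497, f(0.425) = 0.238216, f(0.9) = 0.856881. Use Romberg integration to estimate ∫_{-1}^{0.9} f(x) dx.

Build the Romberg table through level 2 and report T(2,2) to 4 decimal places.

T(0,0) (trapezoid, 1 panel, h=1.9000): 1.750214
T(1,0) (trapezoid, 2 panels, h=0.9500): 0.878429
T(2,0) (trapezoid, 4 panels, h=0.4750): 0.719595
T(1,1) = 0.878429 + (0.878429 − 1.750214)/3 = 0.587834
T(2,1) = 0.719595 + (0.719595 − 0.878429)/3 = 0.666650
T(2,2) = 0.666650 + (0.666650 − 0.587834)/15 = 0.671904

0.6719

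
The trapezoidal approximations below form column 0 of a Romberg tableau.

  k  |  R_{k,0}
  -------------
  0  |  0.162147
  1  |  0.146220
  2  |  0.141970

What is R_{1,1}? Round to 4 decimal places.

R_{1,1} = 0.146220 + (0.146220 − 0.162147)/3 = 0.140911

0.1409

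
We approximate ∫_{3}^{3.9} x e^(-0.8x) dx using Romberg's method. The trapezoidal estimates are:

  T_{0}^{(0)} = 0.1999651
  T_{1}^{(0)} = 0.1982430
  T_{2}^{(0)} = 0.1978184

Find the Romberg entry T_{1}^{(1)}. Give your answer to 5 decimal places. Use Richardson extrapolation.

T_{1}^{(1)} = (4·0.1982430 − 0.1999651) / 3 = 0.1976690
(Column j=1 coincides with Simpson's rule on the same nodes.)

0.19767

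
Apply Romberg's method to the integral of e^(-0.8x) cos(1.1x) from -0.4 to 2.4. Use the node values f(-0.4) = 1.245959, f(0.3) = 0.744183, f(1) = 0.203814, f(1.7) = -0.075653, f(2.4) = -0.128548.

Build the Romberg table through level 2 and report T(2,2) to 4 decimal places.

0.9850

T(0,0) (trapezoid, 1 panel, h=2.8000): 1.564375
T(1,0) (trapezoid, 2 panels, h=1.4000): 1.067527
T(2,0) (trapezoid, 4 panels, h=0.7000): 1.001735
T(1,1) = 1.067527 + (1.067527 − 1.564375)/3 = 0.901911
T(2,1) = 1.001735 + (1.001735 − 1.067527)/3 = 0.979804
T(2,2) = 0.979804 + (0.979804 − 0.901911)/15 = 0.984997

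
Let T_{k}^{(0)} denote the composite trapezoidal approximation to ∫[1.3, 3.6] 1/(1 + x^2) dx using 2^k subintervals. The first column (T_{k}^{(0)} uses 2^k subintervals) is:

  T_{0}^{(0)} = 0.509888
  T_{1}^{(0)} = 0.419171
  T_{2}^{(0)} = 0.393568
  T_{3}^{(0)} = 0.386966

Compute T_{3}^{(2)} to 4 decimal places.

0.3847

T_{2}^{(1)} = 0.393568 + (0.393568 − 0.419171)/3 = 0.385034
T_{3}^{(1)} = 0.386966 + (0.386966 − 0.393568)/3 = 0.384765
T_{3}^{(2)} = 0.384765 + (0.384765 − 0.385034)/15 = 0.384747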